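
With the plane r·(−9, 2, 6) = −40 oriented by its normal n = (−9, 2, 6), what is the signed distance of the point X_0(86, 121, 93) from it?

6

n·X_0 − (-40) = 66.
|n| = 11, so the signed distance is 66/11 = 6.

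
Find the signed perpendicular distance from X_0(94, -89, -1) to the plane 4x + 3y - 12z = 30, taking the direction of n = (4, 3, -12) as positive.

n·X_0 − 30 = 91.
|n| = 13, so the signed distance is 91/13 = 7.

7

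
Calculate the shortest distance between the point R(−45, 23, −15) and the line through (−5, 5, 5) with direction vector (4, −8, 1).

2√257

Direction vector d = (4, −8, 1).
AP = (−40, 18, −20), and AP × d = (−142, −40, 248).
|AP × d|² = 83268 and |d|² = 81, so the distance is √(83268/81) = √1028 = 2√257.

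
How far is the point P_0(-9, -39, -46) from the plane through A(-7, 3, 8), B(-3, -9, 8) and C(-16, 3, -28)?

30/13

AB = (4, -12, 0) and AC = (-9, 0, -36), so a normal is n = AB × AC = (432, 144, -108).
d = |432·(-9) + 144·(-39) + (-108)·(-46) − (-3456)| / √(186624 + 20736 + 11664) = |-1080| / 468 = 30/13.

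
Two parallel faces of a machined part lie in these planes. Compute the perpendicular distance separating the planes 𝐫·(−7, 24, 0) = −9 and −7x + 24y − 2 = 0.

11/25

With common normal n = (−7, 24, 0) (|n| = 25), the distance is |(-9) − 2|/|n| = 11/25.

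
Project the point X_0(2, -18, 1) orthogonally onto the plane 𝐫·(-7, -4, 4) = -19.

(9, -14, -3)

n = (-7, -4, 4), |n|² = 81, and n·X_0 − (-19) = 81.
t = 81/81 = 1, so the foot is X_0 − t·n = (2, -18, 1) − 1·(-7, -4, 4) = (9, -14, -3).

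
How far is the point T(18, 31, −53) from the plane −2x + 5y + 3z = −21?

√38/2

Normal vector n = (−2, 5, 3), and n·(18, 31, −53) − (−21) = −19.
|n| = √(4 + 25 + 9) = √38, so the distance is |-19|/√38 = √38/2.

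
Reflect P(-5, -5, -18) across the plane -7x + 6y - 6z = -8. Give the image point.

With n = (-7, 6, -6), the signed offset is (n·P − (-8))/|n|² = 121/121 = 1.
P' = P − 2t·n = (-5, -5, -18) − 2·(-7, 6, -6) = (9, -17, -6).

(9, -17, -6)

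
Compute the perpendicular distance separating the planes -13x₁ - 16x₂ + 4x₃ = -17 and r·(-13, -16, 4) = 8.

With common normal n = (-13, -16, 4) (|n| = 21), the distance is |(-17) − 8|/|n| = 25/21.

25/21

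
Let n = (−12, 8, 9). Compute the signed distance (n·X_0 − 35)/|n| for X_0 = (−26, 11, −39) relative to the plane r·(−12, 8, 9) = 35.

n·X_0 − 35 = 14.
|n| = 17, so the signed distance is 14/17.

14/17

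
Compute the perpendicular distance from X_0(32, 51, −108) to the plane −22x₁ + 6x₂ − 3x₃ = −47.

27/23

n = (−22, 6, −3); n·P − (-47) = -27; |n| = 23; distance = 27/23.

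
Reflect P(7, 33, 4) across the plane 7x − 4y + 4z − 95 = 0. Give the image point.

n = (7, −4, 4), |n|² = 81, n·P − 95 = -162, so t = -162/81 = -2.
Foot F = P − (-2)·n = (21, 25, 12); the reflection is 2F − P = (35, 17, 20).

(35, 17, 20)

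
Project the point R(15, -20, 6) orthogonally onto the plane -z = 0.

The perpendicular from R has direction n = (0, 0, -1): r = (15, -20, 6) + μ(0, 0, -1).
Substitute into the plane: n·(R + μn) = 0 gives -6 + 1μ = 0, so μ = 6.
Foot = (15, -20, 6) + 6·(0, 0, -1) = (15, -20, 0).

(15, -20, 0)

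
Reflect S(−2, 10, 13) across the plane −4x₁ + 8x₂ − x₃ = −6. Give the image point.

(6, -6, 15)

n = (−4, 8, −1), |n|² = 81, n·S − (-6) = 81, so t = 81/81 = 1.
Foot F = S − 1·n = (2, 2, 14); the reflection is 2F − S = (6, −6, 15).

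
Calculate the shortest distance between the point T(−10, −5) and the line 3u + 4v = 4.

54/5

The normal to the line is n = (3, 4) with |n| = 5.
|n·T − 4| = |-50 − 4| = 54, so the distance is 54/5.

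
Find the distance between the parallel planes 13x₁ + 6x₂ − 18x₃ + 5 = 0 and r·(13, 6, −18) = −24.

19/23

With common normal n = (13, 6, −18) (|n| = 23), the distance is |(-5) − (-24)|/|n| = 19/23.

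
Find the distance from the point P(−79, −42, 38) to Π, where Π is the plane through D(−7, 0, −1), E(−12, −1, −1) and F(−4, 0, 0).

3√35/5

DE = (−5, −1, 0) and DF = (3, 0, 1), so a normal is n = DE × DF = (−1, 5, 3).
n = (−1, 5, 3); n·P − 4 = -21; |n| = √35; distance = 21/√35 = 3√35/5.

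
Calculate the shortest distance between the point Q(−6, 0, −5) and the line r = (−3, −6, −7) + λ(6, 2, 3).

7

Direction vector d = (6, 2, 3).
AP = (−3, 6, 2); AP·d = 0, |AP|² = 49, |d|² = 49.
distance² = |AP|² − (AP·d)²/|d|² = 49 − 0/49 = 49, so the distance is 7.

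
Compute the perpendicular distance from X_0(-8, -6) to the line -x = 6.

d = |(-1)·(-8) + 0·(-6) − 6| / √(1 + 0) = |2|/1 = 2.

2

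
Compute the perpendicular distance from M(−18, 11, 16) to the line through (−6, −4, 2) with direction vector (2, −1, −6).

Direction vector d = (2, −1, −6).
AP = (−12, 15, 14), and AP × d = (−76, −44, −18).
|AP × d|² = 8036 and |d|² = 41, so the distance is √(8036/41) = √196 = 14.

14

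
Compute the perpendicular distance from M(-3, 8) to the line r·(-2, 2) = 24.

√2/2

d = |(-2)·(-3) + 2·8 − 24| / √(4 + 4) = |-2|/(2√2) = 1/√2.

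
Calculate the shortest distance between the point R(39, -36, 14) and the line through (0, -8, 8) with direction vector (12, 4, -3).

3√185

Direction vector d = (12, 4, -3).
AP = (39, -28, 6); AP·d = 338, |AP|² = 2341, |d|² = 169.
distance² = |AP|² − (AP·d)²/|d|² = 2341 − 114244/169 = 1665, so the distance is 3√185.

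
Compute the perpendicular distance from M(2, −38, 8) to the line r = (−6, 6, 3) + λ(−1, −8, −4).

Direction vector d = (−1, −8, −4).
AP = (8, −44, 5), and AP × d = (216, 27, −108).
|AP × d|² = 59049 and |d|² = 81, so the distance is √(59049/81) = √729 = 27.

27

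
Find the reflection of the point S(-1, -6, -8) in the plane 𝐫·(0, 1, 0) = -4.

n = (0, 1, 0), |n|² = 1, n·S − (-4) = -2, so t = -2/1 = -2.
Foot F = S − (-2)·n = (-1, -4, -8); the reflection is 2F − S = (-1, -2, -8).

(-1, -2, -8)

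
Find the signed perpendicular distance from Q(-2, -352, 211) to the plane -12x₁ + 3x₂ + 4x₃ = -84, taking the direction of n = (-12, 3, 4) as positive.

n·Q − (-84) = -104.
|n| = 13, so the signed distance is -104/13 = -8.

-8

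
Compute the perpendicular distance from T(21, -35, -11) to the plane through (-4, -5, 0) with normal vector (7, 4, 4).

11/9

The plane has equation n·(r − (-4, -5, 0)) = 0, i.e. n·r = -48.
n = (7, 4, 4); n·P − (-48) = 11; |n| = 9; distance = 11/9.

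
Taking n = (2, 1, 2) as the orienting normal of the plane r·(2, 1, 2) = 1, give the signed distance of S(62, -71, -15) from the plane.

n·S − 1 = 22.
|n| = 3, so the signed distance is 22/3.

22/3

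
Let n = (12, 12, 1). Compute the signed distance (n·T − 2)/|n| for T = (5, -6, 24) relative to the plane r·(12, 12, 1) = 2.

n·T − 2 = 10.
|n| = 17, so the signed distance is 10/17.

10/17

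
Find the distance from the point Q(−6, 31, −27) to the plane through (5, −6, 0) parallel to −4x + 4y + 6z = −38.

15/√17

Parallel planes share the normal n = (−4, 4, 6); since (5, −6, 0) lies on the plane, its equation is −4x + 4y + 6z = -44.
Then n·(−6, 31, −27) − (−44) = 30.
|n| = √(16 + 16 + 36) = 2√17, so the distance is |30|/(2√17) = 15/√17.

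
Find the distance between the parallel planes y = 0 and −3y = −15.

Divide the second equation by -3 to match normals: y = 5.
Both planes have normal n = (0, 1, 0), |n| = 1. Any point on the first plane is at distance |5 − 0|/|n| = 5/1 = 5 from the second.

5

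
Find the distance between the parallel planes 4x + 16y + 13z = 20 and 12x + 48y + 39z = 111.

17/21

Divide the second equation by 3 to match normals: 4x + 16y + 13z = 37.
With common normal n = (4, 16, 13) (|n| = 21), the distance is |20 − 37|/|n| = 17/21.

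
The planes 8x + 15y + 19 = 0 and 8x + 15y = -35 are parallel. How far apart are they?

Both planes have normal n = (8, 15, 0), |n| = 17. Any point on the first plane is at distance |(-35) − (-19)|/|n| = 16/17 from the second.

16/17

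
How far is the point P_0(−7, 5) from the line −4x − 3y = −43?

The normal to the line is n = (−4, −3) with |n| = 5.
|n·P_0 − (-43)| = |13 − (-43)| = 56, so the distance is 56/5.

56/5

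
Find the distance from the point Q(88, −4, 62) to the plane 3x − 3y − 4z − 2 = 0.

Normal vector n = (3, −3, −4), and n·(88, −4, 62) − 2 = 26.
|n| = √(9 + 9 + 16) = √34, so the distance is |26|/√34 = 13√34/17.

13√34/17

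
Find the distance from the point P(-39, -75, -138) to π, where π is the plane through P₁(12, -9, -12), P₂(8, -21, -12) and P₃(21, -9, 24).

P₁P₂ = (-4, -12, 0) and P₁P₃ = (9, 0, 36), so a normal is n = P₁P₂ × P₁P₃ = (-432, 144, 108).
Then n·(-39, -75, -138) - (-7776) = -1080.
|n| = √(186624 + 20736 + 11664) = 468, so the distance is |-1080|/468 = 30/13.

30/13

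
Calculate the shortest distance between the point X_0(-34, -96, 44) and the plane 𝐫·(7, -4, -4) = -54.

8/3

Normal vector n = (7, -4, -4), and n·(-34, -96, 44) - (-54) = 24.
|n| = √(49 + 16 + 16) = 9, so the distance is |24|/9 = 8/3.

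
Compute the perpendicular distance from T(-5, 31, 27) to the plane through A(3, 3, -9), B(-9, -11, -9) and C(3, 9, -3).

AB = (-12, -14, 0) and AC = (0, 6, 6), so a normal is n = AB × AC = (-84, 72, -72).
Then n·(-5, 31, 27) - 612 = 96.
|n| = √(7056 + 5184 + 5184) = 132, so the distance is |96|/132 = 8/11.

8/11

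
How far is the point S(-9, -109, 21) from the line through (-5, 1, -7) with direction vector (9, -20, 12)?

10√29

Direction vector d = (9, -20, 12).
AP = (-4, -110, 28); AP·d = 2500, |AP|² = 12900, |d|² = 625.
distance² = |AP|² − (AP·d)²/|d|² = 12900 − 6250000/625 = 2900, so the distance is 10√29.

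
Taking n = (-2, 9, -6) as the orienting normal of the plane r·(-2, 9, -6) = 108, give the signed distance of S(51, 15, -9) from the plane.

n·S − 108 = -21.
|n| = 11, so the signed distance is -21/11.

-21/11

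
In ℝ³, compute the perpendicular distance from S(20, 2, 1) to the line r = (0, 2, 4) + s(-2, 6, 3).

6√10

Direction vector d = (-2, 6, 3).
AP = (20, 0, -3), and AP × d = (18, -54, 120).
|AP × d|² = 17640 and |d|² = 49, so the distance is √(17640/49) = √360 = 6√10.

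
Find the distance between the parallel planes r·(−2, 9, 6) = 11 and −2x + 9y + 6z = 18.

With common normal n = (−2, 9, 6) (|n| = 11), the distance is |11 − 18|/|n| = 7/11.

7/11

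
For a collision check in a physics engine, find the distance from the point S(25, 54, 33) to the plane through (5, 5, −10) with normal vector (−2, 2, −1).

5

The plane has equation n·(r − (5, 5, −10)) = 0, i.e. n·r = 10.
Then n·(25, 54, 33) − 10 = 15.
|n| = √(4 + 4 + 1) = 3, so the distance is |15|/3 = 5.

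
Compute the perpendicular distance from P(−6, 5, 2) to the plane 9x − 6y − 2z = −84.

4/11

Normal vector n = (9, −6, −2), and n·(−6, 5, 2) − (−84) = −4.
|n| = √(81 + 36 + 4) = 11, so the distance is |-4|/11 = 4/11.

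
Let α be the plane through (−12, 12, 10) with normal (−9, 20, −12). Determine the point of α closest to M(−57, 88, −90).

The perpendicular from M has direction n = (−9, 20, −12): r = (−57, 88, −90) + λ(−9, 20, −12).
Substitute into the plane: n·(M + λn) = 228 gives 3353 + 625λ = 228, so λ = -5.
Foot = (−57, 88, −90) + (-5)·(−9, 20, −12) = (−12, −12, −30).

(-12, -12, -30)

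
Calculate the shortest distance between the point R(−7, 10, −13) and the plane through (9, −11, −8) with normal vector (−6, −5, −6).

21√97/97

The plane has equation n·(r − (9, −11, −8)) = 0, i.e. n·r = 49.
d = |(-6)·(-7) + (-5)·10 + (-6)·(-13) − 49| / √(36 + 25 + 36) = |21| / √97 = 21√97/97.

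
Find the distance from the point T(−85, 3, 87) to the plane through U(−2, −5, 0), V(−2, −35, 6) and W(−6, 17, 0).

9/5

UV = (0, −30, 6) and UW = (−4, 22, 0), so a normal is n = UV × UW = (−132, −24, −120).
d = |(-132)·(-85) + (-24)·3 + (-120)·87 − 384| / √(17424 + 576 + 14400) = |324| / 180 = 9/5.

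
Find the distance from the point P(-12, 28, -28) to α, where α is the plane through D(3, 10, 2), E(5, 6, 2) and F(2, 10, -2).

DE = (2, -4, 0) and DF = (-1, 0, -4), so a normal is n = DE × DF = (16, 8, -4).
n = (16, 8, -4); n·P − 120 = 24; |n| = 4√21; distance = 24/(4√21) = 2√21/7.

6/√21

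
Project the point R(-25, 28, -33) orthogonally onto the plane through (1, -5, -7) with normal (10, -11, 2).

(5, -5, -27)

n = (10, -11, 2), |n|² = 225, and n·R − 51 = -675.
t = -675/225 = -3, so the foot is R − t·n = (-25, 28, -33) − (-3)·(10, -11, 2) = (5, -5, -27).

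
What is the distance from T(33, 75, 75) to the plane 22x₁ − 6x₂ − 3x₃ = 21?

Normal vector n = (22, −6, −3), and n·(33, 75, 75) − 21 = 30.
|n| = √(484 + 36 + 9) = 23, so the distance is |30|/23 = 30/23.

30/23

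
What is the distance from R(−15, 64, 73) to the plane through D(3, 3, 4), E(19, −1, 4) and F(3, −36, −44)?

DE = (16, −4, 0) and DF = (0, −39, −48), so a normal is n = DE × DF = (192, 768, −624).
Then n·(−15, 64, 73) − 384 = 336.
|n| = √(36864 + 589824 + 389376) = 1008, so the distance is |336|/1008 = 1/3.

1/3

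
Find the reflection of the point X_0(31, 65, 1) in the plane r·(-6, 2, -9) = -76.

(353/11, 711/11, 29/11)

With n = (-6, 2, -9), the signed offset is (n·X_0 − (-76))/|n|² = 11/121 = 1/11.
X_0' = X_0 − 2t·n = (31, 65, 1) − (2/11)·(-6, 2, -9) = (353/11, 711/11, 29/11).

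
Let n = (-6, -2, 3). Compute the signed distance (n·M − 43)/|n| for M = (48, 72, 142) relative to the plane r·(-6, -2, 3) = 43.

n·M − 43 = -49.
|n| = 7, so the signed distance is -49/7 = -7.

-7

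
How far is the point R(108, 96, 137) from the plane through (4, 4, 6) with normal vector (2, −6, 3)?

The plane has equation n·(r − (4, 4, 6)) = 0, i.e. n·r = 2.
n = (2, −6, 3); n·P − 2 = 49; |n| = 7; distance = 49/7 = 7.

7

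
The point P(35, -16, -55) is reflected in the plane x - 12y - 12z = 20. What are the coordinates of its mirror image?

(29, 56, 17)

n = (1, -12, -12), |n|² = 289, n·P − 20 = 867, so t = 867/289 = 3.
Foot F = P − 3·n = (32, 20, -19); the reflection is 2F − P = (29, 56, 17).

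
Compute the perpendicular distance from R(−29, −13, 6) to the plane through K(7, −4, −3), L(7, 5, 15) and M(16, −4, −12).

9/√6

KL = (0, 9, 18) and KM = (9, 0, −9), so a normal is n = KL × KM = (−81, 162, −81).
n = (−81, 162, −81); n·P − (-972) = 729; |n| = 81√6; distance = 729/(81√6) = 9/√6.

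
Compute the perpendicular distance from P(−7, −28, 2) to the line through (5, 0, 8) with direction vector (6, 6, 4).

Direction vector d = (6, 6, 4).
AP = (−12, −28, −6), and AP × d = (−76, 12, 96).
|AP × d|² = 15136 and |d|² = 88, so the distance is √(15136/88) = √172 = 2√43.

2√43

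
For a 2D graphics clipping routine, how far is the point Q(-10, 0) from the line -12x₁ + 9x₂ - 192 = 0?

The normal to the line is n = (-12, 9) with |n| = 15.
|n·Q − 192| = |120 − 192| = 72, so the distance is 72/15 = 24/5.

24/5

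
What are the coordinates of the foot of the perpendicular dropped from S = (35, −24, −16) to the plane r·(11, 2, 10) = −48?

The perpendicular from S has direction n = (11, 2, 10): r = (35, −24, −16) + t(11, 2, 10).
Substitute into the plane: n·(S + tn) = -48 gives 177 + 225t = -48, so t = -1.
Foot = (35, −24, −16) + (-1)·(11, 2, 10) = (24, −26, −26).

(24, -26, -26)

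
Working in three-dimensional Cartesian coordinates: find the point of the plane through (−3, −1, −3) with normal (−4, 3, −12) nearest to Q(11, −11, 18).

n = (−4, 3, −12), |n|² = 169, and n·Q − 45 = -338.
t = -338/169 = -2, so the foot is Q − t·n = (11, −11, 18) − (-2)·(−4, 3, −12) = (3, −5, −6).

(3, -5, -6)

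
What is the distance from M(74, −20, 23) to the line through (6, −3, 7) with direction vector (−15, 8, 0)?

Direction vector d = (−15, 8, 0).
AP = (68, −17, 16); AP·d = -1156, |AP|² = 5169, |d|² = 289.
distance² = |AP|² − (AP·d)²/|d|² = 5169 − 1336336/289 = 545, so the distance is √545.

√545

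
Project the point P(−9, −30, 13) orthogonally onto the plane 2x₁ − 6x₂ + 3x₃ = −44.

n = (2, −6, 3), |n|² = 49, and n·P − (-44) = 245.
t = 245/49 = 5, so the foot is P − t·n = (−9, −30, 13) − 5·(2, −6, 3) = (−19, 0, −2).

(-19, 0, -2)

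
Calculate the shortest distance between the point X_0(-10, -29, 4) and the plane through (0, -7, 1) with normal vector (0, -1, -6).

4√37/37

The plane has equation n·(r − (0, -7, 1)) = 0, i.e. n·r = 1.
d = |(-1)·(-29) + (-6)·4 − 1| / √(0 + 1 + 36) = |4| / √37 = 4√37/37.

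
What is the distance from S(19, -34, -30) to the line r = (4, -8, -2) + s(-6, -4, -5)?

9√17

Direction vector d = (-6, -4, -5).
AP = (15, -26, -28); AP·d = 154, |AP|² = 1685, |d|² = 77.
distance² = |AP|² − (AP·d)²/|d|² = 1685 − 23716/77 = 1377, so the distance is 9√17.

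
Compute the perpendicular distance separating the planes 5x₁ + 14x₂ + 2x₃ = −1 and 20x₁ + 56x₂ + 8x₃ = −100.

8/5

Divide the second equation by 4 to match normals: 5x₁ + 14x₂ + 2x₃ = -25.
With common normal n = (5, 14, 2) (|n| = 15), the distance is |(-1) − (-25)|/|n| = 24/15 = 8/5.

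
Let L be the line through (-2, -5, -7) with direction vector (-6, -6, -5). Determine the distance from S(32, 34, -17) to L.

Direction vector d = (-6, -6, -5).
AP = (34, 39, -10), and AP × d = (-255, 230, 30).
|AP × d|² = 118825 and |d|² = 97, so the distance is √(118825/97) = √1225 = 35.

35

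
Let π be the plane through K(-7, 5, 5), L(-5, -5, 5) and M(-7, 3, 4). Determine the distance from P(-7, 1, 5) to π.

2√30/15

KL = (2, -10, 0) and KM = (0, -2, -1), so a normal is n = KL × KM = (10, 2, -4).
Then n·(-7, 1, 5) - (-80) = -8.
|n| = √(100 + 4 + 16) = 2√30, so the distance is |-8|/(2√30) = 4/√30.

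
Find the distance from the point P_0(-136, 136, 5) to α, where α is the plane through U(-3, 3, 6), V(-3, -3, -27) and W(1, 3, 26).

9

UV = (0, -6, -33) and UW = (4, 0, 20), so a normal is n = UV × UW = (-120, -132, 24).
Then n·(-136, 136, 5) - 108 = -1620.
|n| = √(14400 + 17424 + 576) = 180, so the distance is |-1620|/180 = 9.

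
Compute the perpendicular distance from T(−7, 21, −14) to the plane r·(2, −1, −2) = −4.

n = (2, −1, −2); n·P − (-4) = -3; |n| = 3; distance = 3/3 = 1.

1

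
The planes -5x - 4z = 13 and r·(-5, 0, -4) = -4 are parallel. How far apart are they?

17√41/41

With common normal n = (-5, 0, -4) (|n| = √41), the distance is |13 − (-4)|/|n| = 17/√41.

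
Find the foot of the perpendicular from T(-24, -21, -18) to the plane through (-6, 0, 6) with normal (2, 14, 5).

(-20, 7, -8)

n = (2, 14, 5), |n|² = 225, and n·T − 18 = -450.
t = -450/225 = -2, so the foot is T − t·n = (-24, -21, -18) − (-2)·(2, 14, 5) = (-20, 7, -8).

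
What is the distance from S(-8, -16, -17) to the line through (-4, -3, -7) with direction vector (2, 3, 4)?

Direction vector d = (2, 3, 4).
AP = (-4, -13, -10); AP·d = -87, |AP|² = 285, |d|² = 29.
distance² = |AP|² − (AP·d)²/|d|² = 285 − 7569/29 = 24, so the distance is 2√6.

2√6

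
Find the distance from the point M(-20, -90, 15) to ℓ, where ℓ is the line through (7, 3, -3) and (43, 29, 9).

A direction vector is d = (36, 26, 12).
AP = (-27, -93, 18), and AP × d = (-1584, 972, 2646).
|AP × d|² = 10455156 and |d|² = 2116, so the distance is √(10455156/2116) = √4941 = 9√61.

9√61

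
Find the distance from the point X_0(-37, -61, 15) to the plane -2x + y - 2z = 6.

Normal vector n = (-2, 1, -2), and n·(-37, -61, 15) - 6 = -23.
|n| = √(4 + 1 + 4) = 3, so the distance is |-23|/3 = 23/3.

23/3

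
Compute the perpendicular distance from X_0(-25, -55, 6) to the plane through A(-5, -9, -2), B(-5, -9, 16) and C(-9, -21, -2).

14/√10

AB = (0, 0, 18) and AC = (-4, -12, 0), so a normal is n = AB × AC = (216, -72, 0).
n = (216, -72, 0); n·P − (-432) = -1008; |n| = 72√10; distance = 1008/(72√10) = 7√10/5.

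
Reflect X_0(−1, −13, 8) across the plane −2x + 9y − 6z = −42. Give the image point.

(-5, 5, -4)

n = (−2, 9, −6), |n|² = 121, n·X_0 − (-42) = -121, so t = -121/121 = -1.
Foot F = X_0 − (-1)·n = (−3, −4, 2); the reflection is 2F − X_0 = (−5, 5, −4).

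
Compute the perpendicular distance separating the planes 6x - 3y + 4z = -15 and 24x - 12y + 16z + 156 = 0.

Divide the second equation by 4 to match normals: 6x - 3y + 4z = -39.
Both planes have normal n = (6, -3, 4), |n| = √61. Any point on the first plane is at distance |(-39) − (-15)|/|n| = 24/√61 from the second.

24/√61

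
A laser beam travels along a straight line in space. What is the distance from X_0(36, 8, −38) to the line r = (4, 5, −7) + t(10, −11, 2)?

√1769

Direction vector d = (10, −11, 2).
AP = (32, 3, −31); AP·d = 225, |AP|² = 1994, |d|² = 225.
distance² = |AP|² − (AP·d)²/|d|² = 1994 − 50625/225 = 1769, so the distance is √1769.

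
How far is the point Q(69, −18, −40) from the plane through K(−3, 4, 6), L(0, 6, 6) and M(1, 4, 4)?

26√29/29

KL = (3, 2, 0) and KM = (4, 0, −2), so a normal is n = KL × KM = (−4, 6, −8).
Then n·(69, −18, −40) − (−12) = −52.
|n| = √(16 + 36 + 64) = 2√29, so the distance is |-52|/(2√29) = 26/√29.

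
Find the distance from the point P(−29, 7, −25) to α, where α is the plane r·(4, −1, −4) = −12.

Normal vector n = (4, −1, −4), and n·(−29, 7, −25) − (−12) = −11.
|n| = √(16 + 1 + 16) = √33, so the distance is |-11|/√33 = √33/3.

√33/3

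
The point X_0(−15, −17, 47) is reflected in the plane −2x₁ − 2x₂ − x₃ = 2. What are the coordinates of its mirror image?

With n = (−2, −2, −1), the signed offset is (n·X_0 − 2)/|n|² = 15/9 = 5/3.
X_0' = X_0 − 2t·n = (−15, −17, 47) − (10/3)·(−2, −2, −1) = (−25/3, −31/3, 151/3).

(-25/3, -31/3, 151/3)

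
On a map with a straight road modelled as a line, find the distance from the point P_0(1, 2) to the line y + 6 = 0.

8

The normal to the line is n = (0, 1) with |n| = 1.
|n·P_0 − (-6)| = |2 − (-6)| = 8, so the distance is 8/1 = 8.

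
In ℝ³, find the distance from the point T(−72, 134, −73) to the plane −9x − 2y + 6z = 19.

Normal vector n = (−9, −2, 6), and n·(−72, 134, −73) − 19 = −77.
|n| = √(81 + 4 + 36) = 11, so the distance is |-77|/11 = 7.

7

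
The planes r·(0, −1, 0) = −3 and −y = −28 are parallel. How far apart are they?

With common normal n = (0, −1, 0) (|n| = 1), the distance is |(-3) − (-28)|/|n| = 25/1 = 25.

25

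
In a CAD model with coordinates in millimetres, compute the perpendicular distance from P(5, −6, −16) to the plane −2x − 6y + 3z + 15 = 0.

1

n = (−2, −6, 3); n·P − (-15) = -7; |n| = 7; distance = 7/7 = 1.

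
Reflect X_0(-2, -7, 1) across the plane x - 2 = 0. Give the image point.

With n = (1, 0, 0), the signed offset is (n·X_0 − 2)/|n|² = -4/1 = -4.
X_0' = X_0 − 2t·n = (-2, -7, 1) − (-8)·(1, 0, 0) = (6, -7, 1).

(6, -7, 1)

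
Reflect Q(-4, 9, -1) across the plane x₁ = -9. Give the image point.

(-14, 9, -1)

n = (1, 0, 0), |n|² = 1, n·Q − (-9) = 5, so t = 5/1 = 5.
Foot F = Q − 5·n = (-9, 9, -1); the reflection is 2F − Q = (-14, 9, -1).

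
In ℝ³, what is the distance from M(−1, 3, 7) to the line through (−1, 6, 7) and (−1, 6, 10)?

3

A direction vector is d = (0, 0, 3).
AP = (0, −3, 0); AP·d = 0, |AP|² = 9, |d|² = 9.
distance² = |AP|² − (AP·d)²/|d|² = 9 − 0/9 = 9, so the distance is 3.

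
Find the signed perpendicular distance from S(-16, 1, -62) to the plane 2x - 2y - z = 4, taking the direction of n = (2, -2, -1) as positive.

8

n·S − 4 = 24.
|n| = 3, so the signed distance is 24/3 = 8.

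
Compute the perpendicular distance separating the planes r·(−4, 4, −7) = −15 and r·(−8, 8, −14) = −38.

Divide the second equation by 2 to match normals: −4x + 4y − 7z = -19.
With common normal n = (−4, 4, −7) (|n| = 9), the distance is |(-15) − (-19)|/|n| = 4/9.

4/9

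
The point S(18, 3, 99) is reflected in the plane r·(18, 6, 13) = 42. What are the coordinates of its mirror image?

(-90, -33, 21)

n = (18, 6, 13), |n|² = 529, n·S − 42 = 1587, so t = 1587/529 = 3.
Foot F = S − 3·n = (−36, −15, 60); the reflection is 2F − S = (−90, −33, 21).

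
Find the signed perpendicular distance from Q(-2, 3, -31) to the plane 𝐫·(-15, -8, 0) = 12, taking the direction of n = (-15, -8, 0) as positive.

n·Q − 12 = -6.
|n| = 17, so the signed distance is -6/17.

-6/17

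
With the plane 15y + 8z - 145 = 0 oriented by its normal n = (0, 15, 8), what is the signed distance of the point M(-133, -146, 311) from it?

9

n·M − 145 = 153.
|n| = 17, so the signed distance is 153/17 = 9.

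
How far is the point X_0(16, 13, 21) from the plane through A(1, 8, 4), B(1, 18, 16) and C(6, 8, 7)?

AB = (0, 10, 12) and AC = (5, 0, 3), so a normal is n = AB × AC = (30, 60, -50).
Then n·(16, 13, 21) - 310 = -100.
|n| = √(900 + 3600 + 2500) = 10√70, so the distance is |-100|/(10√70) = √70/7.

10/√70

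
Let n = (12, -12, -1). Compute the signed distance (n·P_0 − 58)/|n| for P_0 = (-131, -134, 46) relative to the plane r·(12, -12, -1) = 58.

-4

n·P_0 − 58 = -68.
|n| = 17, so the signed distance is -68/17 = -4.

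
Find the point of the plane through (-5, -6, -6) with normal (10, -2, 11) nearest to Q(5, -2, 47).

(-25, 4, 14)

The perpendicular from Q has direction n = (10, -2, 11): r = (5, -2, 47) + t(10, -2, 11).
Substitute into the plane: n·(Q + tn) = -104 gives 571 + 225t = -104, so t = -3.
Foot = (5, -2, 47) + (-3)·(10, -2, 11) = (-25, 4, 14).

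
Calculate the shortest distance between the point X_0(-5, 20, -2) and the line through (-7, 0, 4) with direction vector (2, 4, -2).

2√14

Direction vector d = (2, 4, -2).
AP = (2, 20, -6); AP·d = 96, |AP|² = 440, |d|² = 24.
distance² = |AP|² − (AP·d)²/|d|² = 440 − 9216/24 = 56, so the distance is 2√14.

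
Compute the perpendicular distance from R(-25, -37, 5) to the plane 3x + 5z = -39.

Normal vector n = (3, 0, 5), and n·(-25, -37, 5) - (-39) = -11.
|n| = √(9 + 0 + 25) = √34, so the distance is |-11|/√34 = 11/√34.

11/√34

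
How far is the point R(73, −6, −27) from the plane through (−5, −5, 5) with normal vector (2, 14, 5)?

The plane has equation n·(r − (−5, −5, 5)) = 0, i.e. n·r = -55.
n = (2, 14, 5); n·P − (-55) = -18; |n| = 15; distance = 18/15 = 6/5.

6/5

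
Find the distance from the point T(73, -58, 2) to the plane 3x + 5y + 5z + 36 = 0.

Normal vector n = (3, 5, 5), and n·(73, -58, 2) - (-36) = -25.
|n| = √(9 + 25 + 25) = √59, so the distance is |-25|/√59 = 25/√59.

25√59/59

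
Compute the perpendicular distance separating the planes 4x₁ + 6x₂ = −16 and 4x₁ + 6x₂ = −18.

Both planes have normal n = (4, 6, 0), |n| = 2√13. Any point on the first plane is at distance |(-18) − (-16)|/|n| = 2/(2√13) = √13/13 from the second.

1/√13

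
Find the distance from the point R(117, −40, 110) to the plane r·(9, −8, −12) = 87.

Normal vector n = (9, −8, −12), and n·(117, −40, 110) − 87 = −34.
|n| = √(81 + 64 + 144) = 17, so the distance is |-34|/17 = 2.

2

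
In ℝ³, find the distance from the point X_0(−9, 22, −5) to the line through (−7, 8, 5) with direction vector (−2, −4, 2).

2√21

Direction vector d = (−2, −4, 2).
AP = (−2, 14, −10), and AP × d = (−12, 24, 36).
|AP × d|² = 2016 and |d|² = 24, so the distance is √(2016/24) = √84 = 2√21.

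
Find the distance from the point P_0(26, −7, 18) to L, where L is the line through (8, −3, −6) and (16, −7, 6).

2√5

A direction vector is d = (8, −4, 12).
AP = (18, −4, 24); AP·d = 448, |AP|² = 916, |d|² = 224.
distance² = |AP|² − (AP·d)²/|d|² = 916 − 200704/224 = 20, so the distance is 2√5.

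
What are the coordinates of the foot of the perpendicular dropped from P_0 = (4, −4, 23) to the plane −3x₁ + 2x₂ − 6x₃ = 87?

The perpendicular from P_0 has direction n = (−3, 2, −6): r = (4, −4, 23) + λ(−3, 2, −6).
Substitute into the plane: n·(P_0 + λn) = 87 gives -158 + 49λ = 87, so λ = 5.
Foot = (4, −4, 23) + 5·(−3, 2, −6) = (−11, 6, −7).

(-11, 6, -7)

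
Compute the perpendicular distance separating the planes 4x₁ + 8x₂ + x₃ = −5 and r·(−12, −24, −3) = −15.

Divide the second equation by -3 to match normals: 4x₁ + 8x₂ + x₃ = 5.
With common normal n = (4, 8, 1) (|n| = 9), the distance is |(-5) − 5|/|n| = 10/9.

10/9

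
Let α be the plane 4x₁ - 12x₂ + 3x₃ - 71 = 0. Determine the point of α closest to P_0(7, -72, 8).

(-13, -12, -7)

n = (4, -12, 3), |n|² = 169, and n·P_0 − 71 = 845.
t = 845/169 = 5, so the foot is P_0 − t·n = (7, -72, 8) − 5·(4, -12, 3) = (-13, -12, -7).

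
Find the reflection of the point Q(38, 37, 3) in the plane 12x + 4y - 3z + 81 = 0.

(-58, 5, 27)

With n = (12, 4, -3), the signed offset is (n·Q − (-81))/|n|² = 676/169 = 4.
Q' = Q − 2t·n = (38, 37, 3) − 8·(12, 4, -3) = (-58, 5, 27).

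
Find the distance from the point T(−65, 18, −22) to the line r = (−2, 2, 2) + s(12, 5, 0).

Direction vector d = (12, 5, 0).
AP = (−63, 16, −24); AP·d = -676, |AP|² = 4801, |d|² = 169.
distance² = |AP|² − (AP·d)²/|d|² = 4801 − 456976/169 = 2097, so the distance is 3√233.

3√233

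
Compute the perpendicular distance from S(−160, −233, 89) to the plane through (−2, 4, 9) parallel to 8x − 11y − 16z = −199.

Parallel planes share the normal n = (8, −11, −16); since (−2, 4, 9) lies on the plane, its equation is 8x − 11y − 16z = -204.
Then n·(−160, −233, 89) − (−204) = 63.
|n| = √(64 + 121 + 256) = 21, so the distance is |63|/21 = 3.

3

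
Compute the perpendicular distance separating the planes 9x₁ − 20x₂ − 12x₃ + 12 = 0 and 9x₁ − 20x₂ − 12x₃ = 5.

Both planes have normal n = (9, −20, −12), |n| = 25. Any point on the first plane is at distance |5 − (-12)|/|n| = 17/25 from the second.

17/25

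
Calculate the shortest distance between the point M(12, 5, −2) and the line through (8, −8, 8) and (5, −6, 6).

A direction vector is d = (−3, 2, −2).
AP = (4, 13, −10); AP·d = 34, |AP|² = 285, |d|² = 17.
distance² = |AP|² − (AP·d)²/|d|² = 285 − 1156/17 = 217, so the distance is √217.

√217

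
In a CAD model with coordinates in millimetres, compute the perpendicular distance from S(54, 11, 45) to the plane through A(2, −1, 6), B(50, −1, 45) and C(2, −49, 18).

4/21

AB = (48, 0, 39) and AC = (0, −48, 12), so a normal is n = AB × AC = (1872, −576, −2304).
Then n·(54, 11, 45) − (−9504) = 576.
|n| = √(3504384 + 331776 + 5308416) = 3024, so the distance is |576|/3024 = 4/21.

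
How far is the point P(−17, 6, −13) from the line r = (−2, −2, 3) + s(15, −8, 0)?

Direction vector d = (15, −8, 0).
AP = (−15, 8, −16), and AP × d = (−128, −240, 0).
|AP × d|² = 73984 and |d|² = 289, so the distance is √(73984/289) = √256 = 16.

16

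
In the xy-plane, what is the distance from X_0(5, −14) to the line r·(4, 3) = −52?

6

d = |4·5 + 3·(-14) − (-52)| / √(16 + 9) = |30|/5 = 6.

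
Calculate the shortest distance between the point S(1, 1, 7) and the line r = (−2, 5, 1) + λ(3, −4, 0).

6

Direction vector d = (3, −4, 0).
AP = (3, −4, 6); AP·d = 25, |AP|² = 61, |d|² = 25.
distance² = |AP|² − (AP·d)²/|d|² = 61 − 625/25 = 36, so the distance is 6.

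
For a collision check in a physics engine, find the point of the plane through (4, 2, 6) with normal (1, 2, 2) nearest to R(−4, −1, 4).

(-2, 3, 8)

n = (1, 2, 2), |n|² = 9, and n·R − 20 = -18.
t = -18/9 = -2, so the foot is R − t·n = (−4, −1, 4) − (-2)·(1, 2, 2) = (−2, 3, 8).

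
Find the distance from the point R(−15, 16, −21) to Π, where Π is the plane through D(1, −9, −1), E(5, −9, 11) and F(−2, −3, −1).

DE = (4, 0, 12) and DF = (−3, 6, 0), so a normal is n = DE × DF = (−72, −36, 24).
n = (−72, −36, 24); n·P − 228 = -228; |n| = 84; distance = 228/84 = 19/7.

19/7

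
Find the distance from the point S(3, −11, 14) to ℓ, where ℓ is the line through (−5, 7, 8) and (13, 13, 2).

A direction vector is d = (18, 6, −6).
AP = (8, −18, 6), and AP × d = (72, 156, 372).
|AP × d|² = 167904 and |d|² = 396, so the distance is √(167904/396) = √424 = 2√106.

2√106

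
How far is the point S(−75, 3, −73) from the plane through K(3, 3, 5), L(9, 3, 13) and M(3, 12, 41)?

6

KL = (6, 0, 8) and KM = (0, 9, 36), so a normal is n = KL × KM = (−72, −216, 54).
n = (−72, −216, 54); n·P − (-594) = 1404; |n| = 234; distance = 1404/234 = 6.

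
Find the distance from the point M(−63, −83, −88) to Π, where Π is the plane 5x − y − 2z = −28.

14√30/15

Normal vector n = (5, −1, −2), and n·(−63, −83, −88) − (−28) = −28.
|n| = √(25 + 1 + 4) = √30, so the distance is |-28|/√30 = 14√30/15.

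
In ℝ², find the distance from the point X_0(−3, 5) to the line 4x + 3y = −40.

d = |4·(-3) + 3·5 − (-40)| / √(16 + 9) = |43|/5 = 43/5.

43/5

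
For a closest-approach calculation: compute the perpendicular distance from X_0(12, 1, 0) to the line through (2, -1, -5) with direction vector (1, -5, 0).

Direction vector d = (1, -5, 0).
AP = (10, 2, 5), and AP × d = (25, 5, -52).
|AP × d|² = 3354 and |d|² = 26, so the distance is √(3354/26) = √129.

√129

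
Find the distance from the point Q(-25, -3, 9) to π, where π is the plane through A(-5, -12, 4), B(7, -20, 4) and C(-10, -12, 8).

AB = (12, -8, 0) and AC = (-5, 0, 4), so a normal is n = AB × AC = (-32, -48, -40).
d = |(-32)·(-25) + (-48)·(-3) + (-40)·9 − 576| / √(1024 + 2304 + 1600) = |8| / (8√77) = √77/77.

1/√77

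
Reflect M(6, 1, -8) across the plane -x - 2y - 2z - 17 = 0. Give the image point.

n = (-1, -2, -2), |n|² = 9, n·M − 17 = -9, so t = -9/9 = -1.
Foot F = M − (-1)·n = (5, -1, -10); the reflection is 2F − M = (4, -3, -12).

(4, -3, -12)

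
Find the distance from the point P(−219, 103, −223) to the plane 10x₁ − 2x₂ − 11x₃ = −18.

5

Normal vector n = (10, −2, −11), and n·(−219, 103, −223) − (−18) = 75.
|n| = √(100 + 4 + 121) = 15, so the distance is |75|/15 = 5.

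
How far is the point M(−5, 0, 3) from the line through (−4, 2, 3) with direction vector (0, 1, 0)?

Direction vector d = (0, 1, 0).
AP = (−1, −2, 0); AP·d = -2, |AP|² = 5, |d|² = 1.
distance² = |AP|² − (AP·d)²/|d|² = 5 − 4/1 = 1, so the distance is 1.

1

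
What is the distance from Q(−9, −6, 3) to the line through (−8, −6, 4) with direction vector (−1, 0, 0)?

1

Direction vector d = (−1, 0, 0).
AP = (−1, 0, −1); AP·d = 1, |AP|² = 2, |d|² = 1.
distance² = |AP|² − (AP·d)²/|d|² = 2 − 1/1 = 1, so the distance is 1.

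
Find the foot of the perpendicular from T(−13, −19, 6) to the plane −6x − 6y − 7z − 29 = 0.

n = (−6, −6, −7), |n|² = 121, and n·T − 29 = 121.
t = 121/121 = 1, so the foot is T − t·n = (−13, −19, 6) − 1·(−6, −6, −7) = (−7, −13, 13).

(-7, -13, 13)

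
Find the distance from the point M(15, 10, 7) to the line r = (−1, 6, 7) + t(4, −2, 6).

Direction vector d = (4, −2, 6).
AP = (16, 4, 0), and AP × d = (24, −96, −48).
|AP × d|² = 12096 and |d|² = 56, so the distance is √(12096/56) = √216 = 6√6.

6√6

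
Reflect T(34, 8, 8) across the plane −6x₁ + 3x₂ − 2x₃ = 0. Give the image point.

(-14, 32, -8)

With n = (−6, 3, −2), the signed offset is (n·T − 0)/|n|² = -196/49 = -4.
T' = T − 2t·n = (34, 8, 8) − (-8)·(−6, 3, −2) = (−14, 32, −8).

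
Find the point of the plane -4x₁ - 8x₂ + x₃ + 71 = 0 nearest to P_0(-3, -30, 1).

The perpendicular from P_0 has direction n = (-4, -8, 1): r = (-3, -30, 1) + λ(-4, -8, 1).
Substitute into the plane: n·(P_0 + λn) = -71 gives 253 + 81λ = -71, so λ = -4.
Foot = (-3, -30, 1) + (-4)·(-4, -8, 1) = (13, 2, -3).

(13, 2, -3)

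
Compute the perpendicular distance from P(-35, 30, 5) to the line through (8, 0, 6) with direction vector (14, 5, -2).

Direction vector d = (14, 5, -2).
AP = (-43, 30, -1); AP·d = -450, |AP|² = 2750, |d|² = 225.
distance² = |AP|² − (AP·d)²/|d|² = 2750 − 202500/225 = 1850, so the distance is 5√74.

5√74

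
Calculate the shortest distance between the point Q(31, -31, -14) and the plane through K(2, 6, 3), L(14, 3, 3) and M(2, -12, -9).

KL = (12, -3, 0) and KM = (0, -18, -12), so a normal is n = KL × KM = (36, 144, -216).
Then n·(31, -31, -14) - 288 = -612.
|n| = √(1296 + 20736 + 46656) = 36√53, so the distance is |-612|/(36√53) = 17√53/53.

17√53/53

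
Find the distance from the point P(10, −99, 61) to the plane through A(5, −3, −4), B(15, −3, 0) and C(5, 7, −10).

27√38/38

AB = (10, 0, 4) and AC = (0, 10, −6), so a normal is n = AB × AC = (−40, 60, 100).
Then n·(10, −99, 61) − (−780) = 540.
|n| = √(1600 + 3600 + 10000) = 20√38, so the distance is |540|/(20√38) = 27√38/38.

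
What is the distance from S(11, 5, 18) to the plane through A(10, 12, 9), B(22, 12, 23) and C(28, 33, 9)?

AB = (12, 0, 14) and AC = (18, 21, 0), so a normal is n = AB × AC = (−294, 252, 252).
Then n·(11, 5, 18) − 2352 = 210.
|n| = √(86436 + 63504 + 63504) = 462, so the distance is |210|/462 = 5/11.

5/11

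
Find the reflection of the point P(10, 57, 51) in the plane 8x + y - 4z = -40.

(46/3, 173/3, 145/3)

With n = (8, 1, -4), the signed offset is (n·P − (-40))/|n|² = -27/81 = -1/3.
P' = P − 2t·n = (10, 57, 51) − (-2/3)·(8, 1, -4) = (46/3, 173/3, 145/3).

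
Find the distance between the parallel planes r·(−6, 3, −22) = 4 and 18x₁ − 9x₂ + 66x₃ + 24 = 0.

Divide the second equation by -3 to match normals: −6x₁ + 3x₂ − 22x₃ = 8.
Both planes have normal n = (−6, 3, −22), |n| = 23. Any point on the first plane is at distance |8 − 4|/|n| = 4/23 from the second.

4/23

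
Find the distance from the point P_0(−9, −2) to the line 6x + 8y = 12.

d = |6·(-9) + 8·(-2) − 12| / √(36 + 64) = |-82|/10 = 41/5.

41/5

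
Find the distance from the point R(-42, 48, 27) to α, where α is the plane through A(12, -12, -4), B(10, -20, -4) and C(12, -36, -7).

28/9

AB = (-2, -8, 0) and AC = (0, -24, -3), so a normal is n = AB × AC = (24, -6, 48).
Then n·(-42, 48, 27) - 168 = -168.
|n| = √(576 + 36 + 2304) = 54, so the distance is |-168|/54 = 28/9.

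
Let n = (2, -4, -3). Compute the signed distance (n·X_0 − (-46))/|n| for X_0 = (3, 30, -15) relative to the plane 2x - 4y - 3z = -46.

n·X_0 − (-46) = -23.
|n| = √29, so the signed distance is -23√29/29.

-23√29/29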